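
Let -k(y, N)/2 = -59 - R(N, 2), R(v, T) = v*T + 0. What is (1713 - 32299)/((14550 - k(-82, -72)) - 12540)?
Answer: -15293/1090 ≈ -14.030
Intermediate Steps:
R(v, T) = T*v (R(v, T) = T*v + 0 = T*v)
k(y, N) = 118 + 4*N (k(y, N) = -2*(-59 - 2*N) = 118 + 4*N)
(1713 - 32299)/((14550 - k(-82, -72)) - 12540) = (1713 - 32299)/((14550 - (118 + 4*(-72))) - 12540) = -30586/((14550 - (118 - 288)) - 12540) = -30586/((14550 - 1*(-170)) - 12540) = -30586/((14550 + 170) - 12540) = -30586/(14720 - 12540) = -30586/2180 = -30586*1/2180 = -15293/1090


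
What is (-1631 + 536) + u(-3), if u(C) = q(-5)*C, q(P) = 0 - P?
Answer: -1110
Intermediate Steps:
q(P) = -P
u(C) = 5*C (u(C) = (-1*(-5))*C = 5*C)
(-1631 + 536) + u(-3) = (-1631 + 536) + 5*(-3) = -1095 - 15 = -1110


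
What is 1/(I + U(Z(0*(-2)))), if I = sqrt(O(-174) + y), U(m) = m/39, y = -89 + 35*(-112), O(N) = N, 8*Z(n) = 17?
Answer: 5304/407190241 - 97344*I*sqrt(4183)/407190241 ≈ 1.3026e-5 - 0.015462*I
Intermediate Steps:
Z(n) = 17/8 (Z(n) = (1/8)*17 = 17/8)
y = -4009 (y = -89 - 3920 = -4009)
U(m) = m/39 (U(m) = m*(1/39) = m/39)
I = I*sqrt(4183) (I = sqrt(-174 - 4009) = sqrt(-4183) = I*sqrt(4183) ≈ 64.676*I)
1/(I + U(Z(0*(-2)))) = 1/(I*sqrt(4183) + (1/39)*(17/8)) = 1/(I*sqrt(4183) + 17/312) = 1/(17/312 + I*sqrt(4183))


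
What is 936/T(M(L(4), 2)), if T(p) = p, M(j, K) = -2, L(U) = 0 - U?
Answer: -468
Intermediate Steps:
L(U) = -U
936/T(M(L(4), 2)) = 936/(-2) = 936*(-1/2) = -468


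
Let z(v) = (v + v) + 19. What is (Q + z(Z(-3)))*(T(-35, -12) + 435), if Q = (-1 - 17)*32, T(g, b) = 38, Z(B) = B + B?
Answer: -269137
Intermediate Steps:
Z(B) = 2*B
Q = -576 (Q = -18*32 = -576)
z(v) = 19 + 2*v (z(v) = 2*v + 19 = 19 + 2*v)
(Q + z(Z(-3)))*(T(-35, -12) + 435) = (-576 + (19 + 2*(2*(-3))))*(38 + 435) = (-576 + (19 + 2*(-6)))*473 = (-576 + (19 - 12))*473 = (-576 + 7)*473 = -569*473 = -269137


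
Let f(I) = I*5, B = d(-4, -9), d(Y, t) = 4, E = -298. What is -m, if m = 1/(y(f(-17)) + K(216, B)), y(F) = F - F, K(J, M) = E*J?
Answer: 1/64368 ≈ 1.5536e-5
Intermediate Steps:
B = 4
K(J, M) = -298*J
f(I) = 5*I
y(F) = 0
m = -1/64368 (m = 1/(0 - 298*216) = 1/(0 - 64368) = 1/(-64368) = -1/64368 ≈ -1.5536e-5)
-m = -1*(-1/64368) = 1/64368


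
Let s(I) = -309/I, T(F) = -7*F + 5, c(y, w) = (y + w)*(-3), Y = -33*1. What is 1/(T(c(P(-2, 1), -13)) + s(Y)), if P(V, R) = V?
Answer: -11/3307 ≈ -0.0033263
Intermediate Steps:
Y = -33
c(y, w) = -3*w - 3*y (c(y, w) = (w + y)*(-3) = -3*w - 3*y)
T(F) = 5 - 7*F
1/(T(c(P(-2, 1), -13)) + s(Y)) = 1/((5 - 7*(-3*(-13) - 3*(-2))) - 309/(-33)) = 1/((5 - 7*(39 + 6)) - 309*(-1/33)) = 1/((5 - 7*45) + 103/11) = 1/((5 - 315) + 103/11) = 1/(-310 + 103/11) = 1/(-3307/11) = -11/3307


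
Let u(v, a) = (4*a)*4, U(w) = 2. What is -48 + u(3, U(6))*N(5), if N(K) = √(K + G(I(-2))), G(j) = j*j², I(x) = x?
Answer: -48 + 32*I*√3 ≈ -48.0 + 55.426*I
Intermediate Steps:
G(j) = j³
N(K) = √(-8 + K) (N(K) = √(K + (-2)³) = √(K - 8) = √(-8 + K))
u(v, a) = 16*a
-48 + u(3, U(6))*N(5) = -48 + (16*2)*√(-8 + 5) = -48 + 32*√(-3) = -48 + 32*(I*√3) = -48 + 32*I*√3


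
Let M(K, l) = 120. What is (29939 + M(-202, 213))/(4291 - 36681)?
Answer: -30059/32390 ≈ -0.92803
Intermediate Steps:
(29939 + M(-202, 213))/(4291 - 36681) = (29939 + 120)/(4291 - 36681) = 30059/(-32390) = 30059*(-1/32390) = -30059/32390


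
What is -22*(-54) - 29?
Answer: 1159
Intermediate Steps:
-22*(-54) - 29 = 1188 - 29 = 1159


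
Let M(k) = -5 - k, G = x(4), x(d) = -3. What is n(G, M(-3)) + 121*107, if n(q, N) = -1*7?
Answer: 12940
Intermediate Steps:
G = -3
n(q, N) = -7
n(G, M(-3)) + 121*107 = -7 + 121*107 = -7 + 12947 = 12940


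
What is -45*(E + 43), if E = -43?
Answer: 0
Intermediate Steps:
-45*(E + 43) = -45*(-43 + 43) = -45*0 = 0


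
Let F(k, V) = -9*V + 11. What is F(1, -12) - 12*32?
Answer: -265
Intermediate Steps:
F(k, V) = 11 - 9*V
F(1, -12) - 12*32 = (11 - 9*(-12)) - 12*32 = (11 + 108) - 384 = 119 - 384 = -265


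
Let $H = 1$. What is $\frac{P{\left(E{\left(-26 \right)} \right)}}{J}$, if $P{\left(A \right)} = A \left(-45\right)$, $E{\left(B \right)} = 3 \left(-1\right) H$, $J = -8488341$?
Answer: $- \frac{5}{314383} \approx -1.5904 \cdot 10^{-5}$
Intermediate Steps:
$E{\left(B \right)} = -3$ ($E{\left(B \right)} = 3 \left(-1\right) 1 = \left(-3\right) 1 = -3$)
$P{\left(A \right)} = - 45 A$
$\frac{P{\left(E{\left(-26 \right)} \right)}}{J} = \frac{\left(-45\right) \left(-3\right)}{-8488341} = 135 \left(- \frac{1}{8488341}\right) = - \frac{5}{314383}$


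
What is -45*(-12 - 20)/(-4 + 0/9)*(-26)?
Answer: 9360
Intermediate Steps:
-45*(-12 - 20)/(-4 + 0/9)*(-26) = -(-1440)/(-4 + 0*(1/9))*(-26) = -(-1440)/(-4 + 0)*(-26) = -(-1440)/(-4)*(-26) = -(-1440)*(-1)/4*(-26) = -45*8*(-26) = -360*(-26) = 9360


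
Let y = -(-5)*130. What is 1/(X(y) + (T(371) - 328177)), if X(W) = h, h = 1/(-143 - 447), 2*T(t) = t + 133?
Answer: -590/193475751 ≈ -3.0495e-6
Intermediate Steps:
y = 650 (y = -1*(-650) = 650)
T(t) = 133/2 + t/2 (T(t) = (t + 133)/2 = (133 + t)/2 = 133/2 + t/2)
h = -1/590 (h = 1/(-590) = -1/590 ≈ -0.0016949)
X(W) = -1/590
1/(X(y) + (T(371) - 328177)) = 1/(-1/590 + ((133/2 + (½)*371) - 328177)) = 1/(-1/590 + ((133/2 + 371/2) - 328177)) = 1/(-1/590 + (252 - 328177)) = 1/(-1/590 - 327925) = 1/(-193475751/590) = -590/193475751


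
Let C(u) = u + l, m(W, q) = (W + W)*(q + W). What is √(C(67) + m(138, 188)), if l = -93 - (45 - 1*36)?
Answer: √89941 ≈ 299.90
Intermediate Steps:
l = -102 (l = -93 - (45 - 36) = -93 - 1*9 = -93 - 9 = -102)
m(W, q) = 2*W*(W + q) (m(W, q) = (2*W)*(W + q) = 2*W*(W + q))
C(u) = -102 + u (C(u) = u - 102 = -102 + u)
√(C(67) + m(138, 188)) = √((-102 + 67) + 2*138*(138 + 188)) = √(-35 + 2*138*326) = √(-35 + 89976) = √89941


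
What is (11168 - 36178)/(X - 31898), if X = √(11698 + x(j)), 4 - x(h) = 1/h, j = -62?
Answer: 49461676760/63083183523 + 125050*√1799302/63083183523 ≈ 0.78673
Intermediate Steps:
x(h) = 4 - 1/h
X = 5*√1799302/62 (X = √(11698 + (4 - 1/(-62))) = √(11698 + (4 - 1*(-1/62))) = √(11698 + (4 + 1/62)) = √(11698 + 249/62) = √(725525/62) = 5*√1799302/62 ≈ 108.18)
(11168 - 36178)/(X - 31898) = (11168 - 36178)/(5*√1799302/62 - 31898) = -25010/(-31898 + 5*√1799302/62)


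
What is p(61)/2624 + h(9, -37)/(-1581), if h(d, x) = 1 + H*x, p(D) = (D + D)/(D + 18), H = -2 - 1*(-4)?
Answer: 7662745/163867488 ≈ 0.046762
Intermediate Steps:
H = 2 (H = -2 + 4 = 2)
p(D) = 2*D/(18 + D) (p(D) = (2*D)/(18 + D) = 2*D/(18 + D))
h(d, x) = 1 + 2*x
p(61)/2624 + h(9, -37)/(-1581) = (2*61/(18 + 61))/2624 + (1 + 2*(-37))/(-1581) = (2*61/79)*(1/2624) + (1 - 74)*(-1/1581) = (2*61*(1/79))*(1/2624) - 73*(-1/1581) = (122/79)*(1/2624) + 73/1581 = 61/103648 + 73/1581 = 7662745/163867488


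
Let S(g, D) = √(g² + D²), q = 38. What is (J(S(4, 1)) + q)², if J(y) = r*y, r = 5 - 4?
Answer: (38 + √17)² ≈ 1774.4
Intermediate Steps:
r = 1
S(g, D) = √(D² + g²)
J(y) = y (J(y) = 1*y = y)
(J(S(4, 1)) + q)² = (√(1² + 4²) + 38)² = (√(1 + 16) + 38)² = (√17 + 38)² = (38 + √17)²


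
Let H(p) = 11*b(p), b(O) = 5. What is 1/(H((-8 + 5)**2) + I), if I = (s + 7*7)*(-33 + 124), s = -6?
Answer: 1/3968 ≈ 0.00025202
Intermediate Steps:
I = 3913 (I = (-6 + 7*7)*(-33 + 124) = (-6 + 49)*91 = 43*91 = 3913)
H(p) = 55 (H(p) = 11*5 = 55)
1/(H((-8 + 5)**2) + I) = 1/(55 + 3913) = 1/3968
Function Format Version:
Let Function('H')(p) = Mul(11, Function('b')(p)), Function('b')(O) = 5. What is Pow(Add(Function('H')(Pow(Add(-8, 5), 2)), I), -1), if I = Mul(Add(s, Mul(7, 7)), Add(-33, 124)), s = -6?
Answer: Rational(1, 3968) ≈ 0.00025202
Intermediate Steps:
I = 3913 (I = Mul(Add(-6, Mul(7, 7)), Add(-33, 124)) = Mul(Add(-6, 49), 91) = Mul(43, 91) = 3913)
Function('H')(p) = 55 (Function('H')(p) = Mul(11, 5) = 55)
Pow(Add(Function('H')(Pow(Add(-8, 5), 2)), I), -1) = Pow(Add(55, 3913), -1) = Pow(3968, -1) = Rational(1, 3968)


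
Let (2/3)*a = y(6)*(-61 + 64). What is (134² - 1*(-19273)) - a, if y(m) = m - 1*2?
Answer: 37211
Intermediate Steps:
y(m) = -2 + m (y(m) = m - 2 = -2 + m)
a = 18 (a = 3*((-2 + 6)*(-61 + 64))/2 = 3*(4*3)/2 = (3/2)*12 = 18)
(134² - 1*(-19273)) - a = (134² - 1*(-19273)) - 1*18 = (17956 + 19273) - 18 = 37229 - 18 = 37211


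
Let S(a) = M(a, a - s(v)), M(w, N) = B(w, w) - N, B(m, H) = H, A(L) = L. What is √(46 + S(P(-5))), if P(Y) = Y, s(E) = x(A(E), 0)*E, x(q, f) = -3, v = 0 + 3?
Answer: √37 ≈ 6.0828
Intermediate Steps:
v = 3
s(E) = -3*E
M(w, N) = w - N
S(a) = -9 (S(a) = a - (a - (-3)*3) = a - (a - 1*(-9)) = a - (a + 9) = a - (9 + a) = a + (-9 - a) = -9)
√(46 + S(P(-5))) = √(46 - 9) = √37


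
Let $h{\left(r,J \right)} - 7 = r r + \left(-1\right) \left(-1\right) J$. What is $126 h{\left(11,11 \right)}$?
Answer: $17514$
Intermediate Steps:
$h{\left(r,J \right)} = 7 + J + r^{2}$ ($h{\left(r,J \right)} = 7 + \left(r r + \left(-1\right) \left(-1\right) J\right) = 7 + \left(r^{2} + 1 J\right) = 7 + \left(r^{2} + J\right) = 7 + \left(J + r^{2}\right) = 7 + J + r^{2}$)
$126 h{\left(11,11 \right)} = 126 \left(7 + 11 + 11^{2}\right) = 126 \left(7 + 11 + 121\right) = 126 \cdot 139 = 17514$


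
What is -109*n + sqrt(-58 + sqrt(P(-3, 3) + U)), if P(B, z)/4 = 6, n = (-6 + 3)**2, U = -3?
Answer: -981 + I*sqrt(58 - sqrt(21)) ≈ -981.0 + 7.3087*I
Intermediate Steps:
n = 9 (n = (-3)**2 = 9)
P(B, z) = 24 (P(B, z) = 4*6 = 24)
-109*n + sqrt(-58 + sqrt(P(-3, 3) + U)) = -109*9 + sqrt(-58 + sqrt(24 - 3)) = -981 + sqrt(-58 + sqrt(21))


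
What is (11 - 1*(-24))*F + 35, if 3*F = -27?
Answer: -280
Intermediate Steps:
F = -9 (F = (⅓)*(-27) = -9)
(11 - 1*(-24))*F + 35 = (11 - 1*(-24))*(-9) + 35 = (11 + 24)*(-9) + 35 = 35*(-9) + 35 = -315 + 35 = -280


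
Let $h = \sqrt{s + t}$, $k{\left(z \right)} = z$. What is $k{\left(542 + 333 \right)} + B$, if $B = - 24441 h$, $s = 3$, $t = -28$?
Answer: $875 - 122205 i \approx 875.0 - 1.2221 \cdot 10^{5} i$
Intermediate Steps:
$h = 5 i$ ($h = \sqrt{3 - 28} = \sqrt{-25} = 5 i \approx 5.0 i$)
$B = - 122205 i$ ($B = - 24441 \cdot 5 i = - 122205 i \approx - 1.2221 \cdot 10^{5} i$)
$k{\left(542 + 333 \right)} + B = \left(542 + 333\right) - 122205 i = 875 - 122205 i$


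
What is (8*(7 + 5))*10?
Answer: 960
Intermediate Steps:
(8*(7 + 5))*10 = (8*12)*10 = 96*10 = 960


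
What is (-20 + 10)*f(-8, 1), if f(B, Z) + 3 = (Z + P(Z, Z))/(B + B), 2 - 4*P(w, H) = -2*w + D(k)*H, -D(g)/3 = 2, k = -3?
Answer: 515/16 ≈ 32.188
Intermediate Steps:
D(g) = -6 (D(g) = -3*2 = -6)
P(w, H) = ½ + w/2 + 3*H/2 (P(w, H) = ½ - (-2*w - 6*H)/4 = ½ - (-6*H - 2*w)/4 = ½ + (w/2 + 3*H/2) = ½ + w/2 + 3*H/2)
f(B, Z) = -3 + (½ + 3*Z)/(2*B) (f(B, Z) = -3 + (Z + (½ + Z/2 + 3*Z/2))/(B + B) = -3 + (Z + (½ + 2*Z))/((2*B)) = -3 + (½ + 3*Z)*(1/(2*B)) = -3 + (½ + 3*Z)/(2*B))
(-20 + 10)*f(-8, 1) = (-20 + 10)*((¼)*(1 - 12*(-8) + 6*1)/(-8)) = -5*(-1)*(1 + 96 + 6)/(2*8) = -5*(-1)*103/(2*8) = -10*(-103/32) = 515/16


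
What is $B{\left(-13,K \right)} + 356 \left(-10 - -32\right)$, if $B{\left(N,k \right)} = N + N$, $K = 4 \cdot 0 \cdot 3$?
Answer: $7806$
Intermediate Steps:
$K = 0$ ($K = 0 \cdot 3 = 0$)
$B{\left(N,k \right)} = 2 N$
$B{\left(-13,K \right)} + 356 \left(-10 - -32\right) = 2 \left(-13\right) + 356 \left(-10 - -32\right) = -26 + 356 \left(-10 + 32\right) = -26 + 356 \cdot 22 = -26 + 7832 = 7806$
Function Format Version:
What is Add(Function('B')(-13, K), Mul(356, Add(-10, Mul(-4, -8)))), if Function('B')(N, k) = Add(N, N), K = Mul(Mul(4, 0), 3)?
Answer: 7806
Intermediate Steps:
K = 0 (K = Mul(0, 3) = 0)
Function('B')(N, k) = Mul(2, N)
Add(Function('B')(-13, K), Mul(356, Add(-10, Mul(-4, -8)))) = Add(Mul(2, -13), Mul(356, Add(-10, Mul(-4, -8)))) = Add(-26, Mul(356, Add(-10, 32))) = Add(-26, Mul(356, 22)) = Add(-26, 7832) = 7806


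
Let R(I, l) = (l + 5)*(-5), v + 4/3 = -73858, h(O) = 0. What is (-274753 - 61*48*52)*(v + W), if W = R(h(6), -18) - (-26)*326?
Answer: 83674548595/3 ≈ 2.7892e+10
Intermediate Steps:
v = -221578/3 (v = -4/3 - 73858 = -221578/3 ≈ -73859.)
R(I, l) = -25 - 5*l (R(I, l) = (5 + l)*(-5) = -25 - 5*l)
W = 8541 (W = (-25 - 5*(-18)) - (-26)*326 = (-25 + 90) - 26*(-326) = 65 + 8476 = 8541)
(-274753 - 61*48*52)*(v + W) = (-274753 - 61*48*52)*(-221578/3 + 8541) = (-274753 - 2928*52)*(-195955/3) = (-274753 - 152256)*(-195955/3) = -427009*(-195955/3) = 83674548595/3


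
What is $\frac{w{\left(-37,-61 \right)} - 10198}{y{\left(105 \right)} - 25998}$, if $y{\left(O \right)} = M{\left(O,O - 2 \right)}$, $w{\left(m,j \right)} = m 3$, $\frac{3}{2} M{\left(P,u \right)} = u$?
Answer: $\frac{30927}{77788} \approx 0.39758$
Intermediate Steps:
$M{\left(P,u \right)} = \frac{2 u}{3}$
$w{\left(m,j \right)} = 3 m$
$y{\left(O \right)} = - \frac{4}{3} + \frac{2 O}{3}$ ($y{\left(O \right)} = \frac{2 \left(O - 2\right)}{3} = \frac{2 \left(-2 + O\right)}{3} = - \frac{4}{3} + \frac{2 O}{3}$)
$\frac{w{\left(-37,-61 \right)} - 10198}{y{\left(105 \right)} - 25998} = \frac{3 \left(-37\right) - 10198}{\left(- \frac{4}{3} + \frac{2}{3} \cdot 105\right) - 25998} = \frac{-111 - 10198}{\left(- \frac{4}{3} + 70\right) - 25998} = - \frac{10309}{\frac{206}{3} - 25998} = - \frac{10309}{- \frac{77788}{3}} = \left(-10309\right) \left(- \frac{3}{77788}\right) = \frac{30927}{77788}$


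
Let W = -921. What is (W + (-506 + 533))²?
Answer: 799236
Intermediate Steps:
(W + (-506 + 533))² = (-921 + (-506 + 533))² = (-921 + 27)² = (-894)² = 799236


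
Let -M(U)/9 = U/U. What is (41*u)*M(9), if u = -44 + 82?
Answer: -14022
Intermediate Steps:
u = 38
M(U) = -9 (M(U) = -9*U/U = -9*1 = -9)
(41*u)*M(9) = (41*38)*(-9) = 1558*(-9) = -14022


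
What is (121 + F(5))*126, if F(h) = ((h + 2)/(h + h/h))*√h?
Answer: 15246 + 147*√5 ≈ 15575.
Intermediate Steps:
F(h) = √h*(2 + h)/(1 + h) (F(h) = ((2 + h)/(h + 1))*√h = ((2 + h)/(1 + h))*√h = √h*(2 + h)/(1 + h))
(121 + F(5))*126 = (121 + √5*(2 + 5)/(1 + 5))*126 = (121 + √5*7/6)*126 = (121 + √5*(⅙)*7)*126 = (121 + 7*√5/6)*126 = 15246 + 147*√5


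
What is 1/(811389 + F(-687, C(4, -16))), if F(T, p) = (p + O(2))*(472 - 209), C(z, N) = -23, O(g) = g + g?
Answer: 1/806392 ≈ 1.2401e-6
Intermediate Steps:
O(g) = 2*g
F(T, p) = 1052 + 263*p (F(T, p) = (p + 2*2)*(472 - 209) = (p + 4)*263 = (4 + p)*263 = 1052 + 263*p)
1/(811389 + F(-687, C(4, -16))) = 1/(811389 + (1052 + 263*(-23))) = 1/(811389 + (1052 - 6049)) = 1/(811389 - 4997) = 1/806392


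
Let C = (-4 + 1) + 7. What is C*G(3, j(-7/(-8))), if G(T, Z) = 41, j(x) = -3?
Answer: 164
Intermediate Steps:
C = 4 (C = -3 + 7 = 4)
C*G(3, j(-7/(-8))) = 4*41 = 164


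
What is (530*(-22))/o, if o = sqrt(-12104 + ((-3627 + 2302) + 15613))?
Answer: -2915*sqrt(546)/273 ≈ -249.50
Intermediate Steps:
o = 2*sqrt(546) (o = sqrt(-12104 + (-1325 + 15613)) = sqrt(-12104 + 14288) = sqrt(2184) = 2*sqrt(546) ≈ 46.733)
(530*(-22))/o = (530*(-22))/((2*sqrt(546))) = -2915*sqrt(546)/273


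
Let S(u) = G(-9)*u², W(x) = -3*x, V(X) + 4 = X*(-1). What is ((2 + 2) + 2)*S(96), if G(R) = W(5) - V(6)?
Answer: -276480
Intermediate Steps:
V(X) = -4 - X (V(X) = -4 + X*(-1) = -4 - X)
G(R) = -5 (G(R) = -3*5 - (-4 - 1*6) = -15 - (-4 - 6) = -15 - 1*(-10) = -15 + 10 = -5)
S(u) = -5*u²
((2 + 2) + 2)*S(96) = ((2 + 2) + 2)*(-5*96²) = (4 + 2)*(-5*9216) = 6*(-46080) = -276480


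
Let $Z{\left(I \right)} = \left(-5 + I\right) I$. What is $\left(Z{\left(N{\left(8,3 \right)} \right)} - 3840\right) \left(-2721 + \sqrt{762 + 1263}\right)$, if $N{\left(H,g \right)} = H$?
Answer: $10211616$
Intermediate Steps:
$Z{\left(I \right)} = I \left(-5 + I\right)$
$\left(Z{\left(N{\left(8,3 \right)} \right)} - 3840\right) \left(-2721 + \sqrt{762 + 1263}\right) = \left(8 \left(-5 + 8\right) - 3840\right) \left(-2721 + \sqrt{762 + 1263}\right) = \left(8 \cdot 3 - 3840\right) \left(-2721 + \sqrt{2025}\right) = \left(24 - 3840\right) \left(-2721 + 45\right) = \left(-3816\right) \left(-2676\right) = 10211616$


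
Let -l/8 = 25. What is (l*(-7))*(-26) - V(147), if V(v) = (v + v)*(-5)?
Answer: -34930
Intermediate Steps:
l = -200 (l = -8*25 = -200)
V(v) = -10*v (V(v) = (2*v)*(-5) = -10*v)
(l*(-7))*(-26) - V(147) = -200*(-7)*(-26) - (-10)*147 = 1400*(-26) - 1*(-1470) = -36400 + 1470 = -34930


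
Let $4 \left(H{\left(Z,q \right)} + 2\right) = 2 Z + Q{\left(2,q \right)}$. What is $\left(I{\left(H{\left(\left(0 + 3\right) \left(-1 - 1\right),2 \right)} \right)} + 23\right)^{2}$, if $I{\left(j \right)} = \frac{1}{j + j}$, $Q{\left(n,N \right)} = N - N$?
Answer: $\frac{52441}{100} \approx 524.41$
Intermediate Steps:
$Q{\left(n,N \right)} = 0$
$H{\left(Z,q \right)} = -2 + \frac{Z}{2}$ ($H{\left(Z,q \right)} = -2 + \frac{2 Z + 0}{4} = -2 + \frac{2 Z}{4} = -2 + \frac{Z}{2}$)
$I{\left(j \right)} = \frac{1}{2 j}$
$\left(I{\left(H{\left(\left(0 + 3\right) \left(-1 - 1\right),2 \right)} \right)} + 23\right)^{2} = \left(\frac{1}{2 \left(-2 + \frac{\left(0 + 3\right) \left(-1 - 1\right)}{2}\right)} + 23\right)^{2} = \left(\frac{1}{2 \left(-2 + \frac{3 \left(-2\right)}{2}\right)} + 23\right)^{2} = \left(\frac{1}{2 \left(-2 + \frac{1}{2} \left(-6\right)\right)} + 23\right)^{2} = \left(\frac{1}{2 \left(-2 - 3\right)} + 23\right)^{2} = \left(\frac{1}{2 \left(-5\right)} + 23\right)^{2} = \left(\frac{1}{2} \left(- \frac{1}{5}\right) + 23\right)^{2} = \left(- \frac{1}{10} + 23\right)^{2} = \left(\frac{229}{10}\right)^{2} = \frac{52441}{100}$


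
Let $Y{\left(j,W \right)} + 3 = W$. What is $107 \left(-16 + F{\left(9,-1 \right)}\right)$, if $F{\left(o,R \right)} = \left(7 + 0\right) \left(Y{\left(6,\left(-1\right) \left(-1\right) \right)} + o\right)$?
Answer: $3531$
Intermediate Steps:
$Y{\left(j,W \right)} = -3 + W$
$F{\left(o,R \right)} = -14 + 7 o$ ($F{\left(o,R \right)} = \left(7 + 0\right) \left(\left(-3 - -1\right) + o\right) = 7 \left(\left(-3 + 1\right) + o\right) = 7 \left(-2 + o\right) = -14 + 7 o$)
$107 \left(-16 + F{\left(9,-1 \right)}\right) = 107 \left(-16 + \left(-14 + 7 \cdot 9\right)\right) = 107 \left(-16 + \left(-14 + 63\right)\right) = 107 \left(-16 + 49\right) = 107 \cdot 33 = 3531$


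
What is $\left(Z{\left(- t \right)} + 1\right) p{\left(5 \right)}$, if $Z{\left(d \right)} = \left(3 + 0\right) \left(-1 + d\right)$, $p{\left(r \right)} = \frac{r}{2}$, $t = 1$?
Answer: $- \frac{25}{2} \approx -12.5$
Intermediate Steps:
$p{\left(r \right)} = \frac{r}{2}$ ($p{\left(r \right)} = r \frac{1}{2} = \frac{r}{2}$)
$Z{\left(d \right)} = -3 + 3 d$ ($Z{\left(d \right)} = 3 \left(-1 + d\right) = -3 + 3 d$)
$\left(Z{\left(- t \right)} + 1\right) p{\left(5 \right)} = \left(\left(-3 + 3 \left(\left(-1\right) 1\right)\right) + 1\right) \frac{1}{2} \cdot 5 = \left(\left(-3 + 3 \left(-1\right)\right) + 1\right) \frac{5}{2} = \left(\left(-3 - 3\right) + 1\right) \frac{5}{2} = \left(-6 + 1\right) \frac{5}{2} = \left(-5\right) \frac{5}{2} = - \frac{25}{2}$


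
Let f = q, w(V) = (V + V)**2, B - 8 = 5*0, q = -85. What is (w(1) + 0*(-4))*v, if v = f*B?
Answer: -2720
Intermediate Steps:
B = 8 (B = 8 + 5*0 = 8 + 0 = 8)
w(V) = 4*V**2 (w(V) = (2*V)**2 = 4*V**2)
f = -85
v = -680 (v = -85*8 = -680)
(w(1) + 0*(-4))*v = (4*1**2 + 0*(-4))*(-680) = (4*1 + 0)*(-680) = (4 + 0)*(-680) = 4*(-680) = -2720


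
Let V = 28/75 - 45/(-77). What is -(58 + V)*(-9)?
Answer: 1021443/1925 ≈ 530.62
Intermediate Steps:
V = 5531/5775 (V = 28*(1/75) - 45*(-1/77) = 28/75 + 45/77 = 5531/5775 ≈ 0.95775)
-(58 + V)*(-9) = -(58 + 5531/5775)*(-9) = -340481*(-9)/5775 = -1*(-1021443/1925) = 1021443/1925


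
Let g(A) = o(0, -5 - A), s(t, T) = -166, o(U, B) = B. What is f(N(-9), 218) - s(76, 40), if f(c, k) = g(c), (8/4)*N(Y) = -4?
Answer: 163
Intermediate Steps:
N(Y) = -2 (N(Y) = (½)*(-4) = -2)
g(A) = -5 - A
f(c, k) = -5 - c
f(N(-9), 218) - s(76, 40) = (-5 - 1*(-2)) - 1*(-166) = (-5 + 2) + 166 = -3 + 166 = 163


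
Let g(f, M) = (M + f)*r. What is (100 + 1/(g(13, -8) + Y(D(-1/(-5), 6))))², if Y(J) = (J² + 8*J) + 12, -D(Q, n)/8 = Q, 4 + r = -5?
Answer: 11680205625/1168561 ≈ 9995.4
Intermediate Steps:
r = -9 (r = -4 - 5 = -9)
D(Q, n) = -8*Q
g(f, M) = -9*M - 9*f (g(f, M) = (M + f)*(-9) = -9*M - 9*f)
Y(J) = 12 + J² + 8*J
(100 + 1/(g(13, -8) + Y(D(-1/(-5), 6))))² = (100 + 1/((-9*(-8) - 9*13) + (12 + (-(-8)/(-5))² + 8*(-(-8)/(-5)))))² = (100 + 1/((72 - 117) + (12 + (-(-8)*(-1)/5)² + 8*(-(-8)*(-1)/5))))² = (100 + 1/(-45 + (12 + (-8*⅕)² + 8*(-8*⅕))))² = (100 + 1/(-45 + (12 + (-8/5)² + 8*(-8/5))))² = (100 + 1/(-45 + (12 + 64/25 - 64/5)))² = (100 + 1/(-45 + 44/25))² = (100 + 1/(-1081/25))² = (100 - 25/1081)² = (108075/1081)² = 11680205625/1168561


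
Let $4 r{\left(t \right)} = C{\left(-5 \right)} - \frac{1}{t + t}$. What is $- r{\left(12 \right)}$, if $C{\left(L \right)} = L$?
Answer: $\frac{121}{96} \approx 1.2604$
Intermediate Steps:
$r{\left(t \right)} = - \frac{5}{4} - \frac{1}{8 t}$ ($r{\left(t \right)} = \frac{-5 - \frac{1}{t + t}}{4} = \frac{-5 - \frac{1}{2 t}}{4} = - \frac{5}{4} - \frac{1}{8 t}$)
$- r{\left(12 \right)} = - \frac{-1 - 120}{8 \cdot 12} = - \frac{-121}{8 \cdot 12} = \left(-1\right) \left(- \frac{121}{96}\right) = \frac{121}{96}$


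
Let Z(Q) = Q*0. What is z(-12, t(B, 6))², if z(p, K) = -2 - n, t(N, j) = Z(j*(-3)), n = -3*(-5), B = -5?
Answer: 289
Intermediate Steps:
n = 15
Z(Q) = 0
t(N, j) = 0
z(p, K) = -17 (z(p, K) = -2 - 1*15 = -2 - 15 = -17)
z(-12, t(B, 6))² = (-17)² = 289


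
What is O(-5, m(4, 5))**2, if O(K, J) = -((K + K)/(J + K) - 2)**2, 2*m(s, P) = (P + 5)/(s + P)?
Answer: 1/256 ≈ 0.0039063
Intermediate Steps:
m(s, P) = (5 + P)/(2*(P + s)) (m(s, P) = ((P + 5)/(s + P))/2 = ((5 + P)/(P + s))/2 = (5 + P)/(2*(P + s)))
O(K, J) = -(-2 + 2*K/(J + K))**2 (O(K, J) = -((2*K)/(J + K) - 2)**2 = -(2*K/(J + K) - 2)**2 = -(-2 + 2*K/(J + K))**2)
O(-5, m(4, 5))**2 = (-4*((5 + 5)/(2*(5 + 4)))**2/((5 + 5)/(2*(5 + 4)) - 5)**2)**2 = (-4*((1/2)*10/9)**2/((1/2)*10/9 - 5)**2)**2 = (-4*((1/2)*(1/9)*10)**2/((1/2)*(1/9)*10 - 5)**2)**2 = (-4*(5/9)**2/(5/9 - 5)**2)**2 = (-4*25/81/(-40/9)**2)**2 = (-4*25/81*81/1600)**2 = (-1/16)**2 = 1/256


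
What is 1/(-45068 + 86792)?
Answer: 1/41724 ≈ 2.3967e-5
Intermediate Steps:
1/(-45068 + 86792) = 1/41724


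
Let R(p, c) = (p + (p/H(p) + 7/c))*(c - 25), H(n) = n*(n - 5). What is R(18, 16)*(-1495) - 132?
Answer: 3983673/16 ≈ 2.4898e+5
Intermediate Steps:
H(n) = n*(-5 + n)
R(p, c) = (-25 + c)*(p + 1/(-5 + p) + 7/c) (R(p, c) = (p + (p/((p*(-5 + p))) + 7/c))*(c - 25) = (p + (p*(1/(p*(-5 + p))) + 7/c))*(-25 + c) = (p + (1/(-5 + p) + 7/c))*(-25 + c) = (p + 1/(-5 + p) + 7/c)*(-25 + c) = (-25 + c)*(p + 1/(-5 + p) + 7/c))
R(18, 16)*(-1495) - 132 = ((875 - 175*18 + 16*(-25 + 16) + 16*(-5 + 18)*(7 - 25*18 + 16*18))/(16*(-5 + 18)))*(-1495) - 132 = ((1/16)*(875 - 3150 + 16*(-9) + 16*13*(7 - 450 + 288))/13)*(-1495) - 132 = ((1/16)*(1/13)*(875 - 3150 - 144 + 16*13*(-155)))*(-1495) - 132 = ((1/16)*(1/13)*(875 - 3150 - 144 - 32240))*(-1495) - 132 = ((1/16)*(1/13)*(-34659))*(-1495) - 132 = -34659/208*(-1495) - 132 = 3985785/16 - 132 = 3983673/16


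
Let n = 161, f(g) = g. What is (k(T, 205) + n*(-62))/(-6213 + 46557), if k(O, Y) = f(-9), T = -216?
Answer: -9991/40344 ≈ -0.24765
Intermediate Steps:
k(O, Y) = -9
(k(T, 205) + n*(-62))/(-6213 + 46557) = (-9 + 161*(-62))/(-6213 + 46557) = (-9 - 9982)/40344 = -9991*1/40344 = -9991/40344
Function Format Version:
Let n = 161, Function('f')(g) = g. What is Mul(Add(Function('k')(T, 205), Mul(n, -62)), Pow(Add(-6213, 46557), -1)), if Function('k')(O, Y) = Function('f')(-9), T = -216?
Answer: Rational(-9991, 40344) ≈ -0.24765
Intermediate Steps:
Function('k')(O, Y) = -9
Mul(Add(Function('k')(T, 205), Mul(n, -62)), Pow(Add(-6213, 46557), -1)) = Mul(Add(-9, Mul(161, -62)), Pow(Add(-6213, 46557), -1)) = Mul(Add(-9, -9982), Pow(40344, -1)) = Mul(-9991, Rational(1, 40344)) = Rational(-9991, 40344)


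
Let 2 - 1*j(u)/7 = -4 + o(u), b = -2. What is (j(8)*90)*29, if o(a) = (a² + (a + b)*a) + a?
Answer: -2082780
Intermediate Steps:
o(a) = a + a² + a*(-2 + a) (o(a) = (a² + (a - 2)*a) + a = (a² + (-2 + a)*a) + a = (a² + a*(-2 + a)) + a = a + a² + a*(-2 + a))
j(u) = 42 - 7*u*(-1 + 2*u) (j(u) = 14 - 7*(-4 + u*(-1 + 2*u)) = 14 + (28 - 7*u*(-1 + 2*u)) = 42 - 7*u*(-1 + 2*u))
(j(8)*90)*29 = ((42 - 7*8*(-1 + 2*8))*90)*29 = ((42 - 7*8*(-1 + 16))*90)*29 = ((42 - 7*8*15)*90)*29 = ((42 - 840)*90)*29 = -798*90*29 = -71820*29 = -2082780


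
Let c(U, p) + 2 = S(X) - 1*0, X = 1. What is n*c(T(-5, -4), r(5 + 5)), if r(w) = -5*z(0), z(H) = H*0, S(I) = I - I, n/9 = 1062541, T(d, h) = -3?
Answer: -19125738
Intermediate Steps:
n = 9562869 (n = 9*1062541 = 9562869)
S(I) = 0
z(H) = 0
r(w) = 0 (r(w) = -5*0 = 0)
c(U, p) = -2 (c(U, p) = -2 + (0 - 1*0) = -2 + (0 + 0) = -2 + 0 = -2)
n*c(T(-5, -4), r(5 + 5)) = 9562869*(-2) = -19125738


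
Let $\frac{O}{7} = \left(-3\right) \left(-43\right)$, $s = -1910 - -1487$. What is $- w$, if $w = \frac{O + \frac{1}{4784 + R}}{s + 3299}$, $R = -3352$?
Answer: $- \frac{1293097}{4118432} \approx -0.31398$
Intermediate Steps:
$s = -423$ ($s = -1910 + 1487 = -423$)
$O = 903$ ($O = 7 \left(\left(-3\right) \left(-43\right)\right) = 7 \cdot 129 = 903$)
$w = \frac{1293097}{4118432}$ ($w = \frac{903 + \frac{1}{4784 - 3352}}{-423 + 3299} = \frac{903 + \frac{1}{1432}}{2876} = \left(903 + \frac{1}{1432}\right) \frac{1}{2876} = \frac{1293097}{1432} \cdot \frac{1}{2876} = \frac{1293097}{4118432} \approx 0.31398$)
$- w = \left(-1\right) \frac{1293097}{4118432} = - \frac{1293097}{4118432}$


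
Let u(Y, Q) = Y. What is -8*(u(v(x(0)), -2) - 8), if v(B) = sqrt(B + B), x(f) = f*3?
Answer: 64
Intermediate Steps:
x(f) = 3*f
v(B) = sqrt(2)*sqrt(B) (v(B) = sqrt(2*B) = sqrt(2)*sqrt(B))
-8*(u(v(x(0)), -2) - 8) = -8*(sqrt(2)*sqrt(3*0) - 8) = -8*(sqrt(2)*sqrt(0) - 8) = -8*(sqrt(2)*0 - 8) = -8*(0 - 8) = -8*(-8) = 64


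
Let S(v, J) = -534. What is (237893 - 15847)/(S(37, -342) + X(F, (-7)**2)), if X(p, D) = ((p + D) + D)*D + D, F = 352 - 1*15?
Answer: 111023/10415 ≈ 10.660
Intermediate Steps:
F = 337 (F = 352 - 15 = 337)
X(p, D) = D + D*(p + 2*D) (X(p, D) = ((D + p) + D)*D + D = (p + 2*D)*D + D = D*(p + 2*D) + D = D + D*(p + 2*D))
(237893 - 15847)/(S(37, -342) + X(F, (-7)**2)) = (237893 - 15847)/(-534 + (-7)**2*(1 + 337 + 2*(-7)**2)) = 222046/(-534 + 49*(1 + 337 + 2*49)) = 222046/(-534 + 49*(1 + 337 + 98)) = 222046/(-534 + 49*436) = 222046/(-534 + 21364) = 222046/20830 = 222046*(1/20830) = 111023/10415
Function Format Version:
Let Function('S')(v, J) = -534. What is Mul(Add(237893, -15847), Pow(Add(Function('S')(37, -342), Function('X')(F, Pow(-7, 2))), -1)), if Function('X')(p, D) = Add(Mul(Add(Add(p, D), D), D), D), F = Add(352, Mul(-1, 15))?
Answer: Rational(111023, 10415) ≈ 10.660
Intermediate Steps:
F = 337 (F = Add(352, -15) = 337)
Function('X')(p, D) = Add(D, Mul(D, Add(p, Mul(2, D)))) (Function('X')(p, D) = Add(Mul(Add(Add(D, p), D), D), D) = Add(Mul(Add(p, Mul(2, D)), D), D) = Add(Mul(D, Add(p, Mul(2, D))), D) = Add(D, Mul(D, Add(p, Mul(2, D)))))
Mul(Add(237893, -15847), Pow(Add(Function('S')(37, -342), Function('X')(F, Pow(-7, 2))), -1)) = Mul(Add(237893, -15847), Pow(Add(-534, Mul(Pow(-7, 2), Add(1, 337, Mul(2, Pow(-7, 2))))), -1)) = Mul(222046, Pow(Add(-534, Mul(49, Add(1, 337, Mul(2, 49)))), -1)) = Mul(222046, Pow(Add(-534, Mul(49, Add(1, 337, 98))), -1)) = Mul(222046, Pow(Add(-534, Mul(49, 436)), -1)) = Mul(222046, Pow(Add(-534, 21364), -1)) = Mul(222046, Pow(20830, -1)) = Mul(222046, Rational(1, 20830)) = Rational(111023, 10415)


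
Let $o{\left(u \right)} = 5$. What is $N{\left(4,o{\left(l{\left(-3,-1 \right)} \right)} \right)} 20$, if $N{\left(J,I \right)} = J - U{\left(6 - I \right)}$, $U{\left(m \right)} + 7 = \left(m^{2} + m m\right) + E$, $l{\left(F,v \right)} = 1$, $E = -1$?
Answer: $200$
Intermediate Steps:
$U{\left(m \right)} = -8 + 2 m^{2}$ ($U{\left(m \right)} = -7 - \left(1 - m^{2} - m m\right) = -7 + \left(\left(m^{2} + m^{2}\right) - 1\right) = -7 + \left(2 m^{2} - 1\right) = -7 + \left(-1 + 2 m^{2}\right) = -8 + 2 m^{2}$)
$N{\left(J,I \right)} = 8 + J - 2 \left(6 - I\right)^{2}$ ($N{\left(J,I \right)} = J - \left(-8 + 2 \left(6 - I\right)^{2}\right) = 8 + J - 2 \left(6 - I\right)^{2}$)
$N{\left(4,o{\left(l{\left(-3,-1 \right)} \right)} \right)} 20 = \left(8 + 4 - 2 \left(-6 + 5\right)^{2}\right) 20 = \left(8 + 4 - 2 \left(-1\right)^{2}\right) 20 = \left(8 + 4 - 2\right) 20 = 10 \cdot 20 = 200$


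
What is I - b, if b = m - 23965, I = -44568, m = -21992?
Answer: 1389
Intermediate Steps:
b = -45957 (b = -21992 - 23965 = -45957)
I - b = -44568 - 1*(-45957) = -44568 + 45957 = 1389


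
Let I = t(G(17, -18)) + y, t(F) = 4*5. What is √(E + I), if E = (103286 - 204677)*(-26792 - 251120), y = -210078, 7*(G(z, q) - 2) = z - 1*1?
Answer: √28177565534 ≈ 1.6786e+5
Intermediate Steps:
G(z, q) = 13/7 + z/7 (G(z, q) = 2 + (z - 1*1)/7 = 2 + (z - 1)/7 = 2 + (-1 + z)/7 = 2 + (-⅐ + z/7) = 13/7 + z/7)
t(F) = 20
I = -210058 (I = 20 - 210078 = -210058)
E = 28177775592 (E = -101391*(-277912) = 28177775592)
√(E + I) = √(28177775592 - 210058) = √28177565534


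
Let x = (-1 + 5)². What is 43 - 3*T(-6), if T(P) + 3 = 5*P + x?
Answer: 94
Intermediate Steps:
x = 16 (x = 4² = 16)
T(P) = 13 + 5*P (T(P) = -3 + (5*P + 16) = -3 + (16 + 5*P) = 13 + 5*P)
43 - 3*T(-6) = 43 - 3*(13 + 5*(-6)) = 43 - 3*(13 - 30) = 43 - 3*(-17) = 43 + 51 = 94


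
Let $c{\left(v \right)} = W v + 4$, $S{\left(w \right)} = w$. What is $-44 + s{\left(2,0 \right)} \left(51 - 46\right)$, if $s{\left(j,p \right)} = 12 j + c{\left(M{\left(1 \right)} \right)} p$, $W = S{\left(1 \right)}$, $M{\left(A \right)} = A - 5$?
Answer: $76$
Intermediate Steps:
$M{\left(A \right)} = -5 + A$ ($M{\left(A \right)} = A - 5 = -5 + A$)
$W = 1$
$c{\left(v \right)} = 4 + v$ ($c{\left(v \right)} = 1 v + 4 = v + 4 = 4 + v$)
$s{\left(j,p \right)} = 12 j$ ($s{\left(j,p \right)} = 12 j + \left(4 + \left(-5 + 1\right)\right) p = 12 j + \left(4 - 4\right) p = 12 j + 0 p = 12 j + 0 = 12 j$)
$-44 + s{\left(2,0 \right)} \left(51 - 46\right) = -44 + 12 \cdot 2 \left(51 - 46\right) = -44 + 24 \cdot 5 = -44 + 120 = 76$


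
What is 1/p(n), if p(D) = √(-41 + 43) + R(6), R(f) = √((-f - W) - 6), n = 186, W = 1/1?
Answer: 1/(√2 + I*√13) ≈ 0.094281 - 0.24037*I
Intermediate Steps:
W = 1
R(f) = √(-7 - f) (R(f) = √((-f - 1*1) - 6) = √((-f - 1) - 6) = √((-1 - f) - 6) = √(-7 - f))
p(D) = √2 + I*√13 (p(D) = √(-41 + 43) + √(-7 - 1*6) = √2 + √(-7 - 6) = √2 + √(-13) = √2 + I*√13)
1/p(n) = 1/(√2 + I*√13)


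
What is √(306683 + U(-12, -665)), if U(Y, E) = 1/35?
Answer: √375686710/35 ≈ 553.79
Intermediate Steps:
U(Y, E) = 1/35
√(306683 + U(-12, -665)) = √(306683 + 1/35) = √(10733906/35) = √375686710/35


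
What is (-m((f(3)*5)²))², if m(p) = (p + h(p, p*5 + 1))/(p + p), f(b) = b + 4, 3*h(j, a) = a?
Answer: 10673289/6002500 ≈ 1.7781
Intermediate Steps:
h(j, a) = a/3
f(b) = 4 + b
m(p) = (⅓ + 8*p/3)/(2*p) (m(p) = (p + (p*5 + 1)/3)/(p + p) = (p + (5*p + 1)/3)/((2*p)) = (p + (1 + 5*p)/3)*(1/(2*p)) = (p + (⅓ + 5*p/3))*(1/(2*p)) = (⅓ + 8*p/3)*(1/(2*p)) = (⅓ + 8*p/3)/(2*p))
(-m((f(3)*5)²))² = (-(1 + 8*((4 + 3)*5)²)/(6*(((4 + 3)*5)²)))² = (-(1 + 8*(7*5)²)/(6*((7*5)²)))² = (-(1 + 8*35²)/(6*(35²)))² = (-(1 + 8*1225)/(6*1225))² = (-(1 + 9800)/(6*1225))² = (-9801/(6*1225))² = (-1*3267/2450)² = (-3267/2450)² = 10673289/6002500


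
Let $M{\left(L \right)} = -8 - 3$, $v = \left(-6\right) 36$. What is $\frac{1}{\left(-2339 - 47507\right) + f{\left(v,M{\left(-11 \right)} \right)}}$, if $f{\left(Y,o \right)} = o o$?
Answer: $- \frac{1}{49725} \approx -2.0111 \cdot 10^{-5}$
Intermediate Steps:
$v = -216$
$M{\left(L \right)} = -11$
$f{\left(Y,o \right)} = o^{2}$
$\frac{1}{\left(-2339 - 47507\right) + f{\left(v,M{\left(-11 \right)} \right)}} = \frac{1}{\left(-2339 - 47507\right) + \left(-11\right)^{2}} = \frac{1}{-49846 + 121} = \frac{1}{-49725} = - \frac{1}{49725}$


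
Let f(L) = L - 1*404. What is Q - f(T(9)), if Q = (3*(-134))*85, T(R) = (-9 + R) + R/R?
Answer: -33767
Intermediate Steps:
T(R) = -8 + R (T(R) = (-9 + R) + 1 = -8 + R)
f(L) = -404 + L (f(L) = L - 404 = -404 + L)
Q = -34170 (Q = -402*85 = -34170)
Q - f(T(9)) = -34170 - (-404 + (-8 + 9)) = -34170 - (-404 + 1) = -34170 - 1*(-403) = -34170 + 403 = -33767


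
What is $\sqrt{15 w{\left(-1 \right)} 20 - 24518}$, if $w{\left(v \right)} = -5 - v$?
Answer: $i \sqrt{25718} \approx 160.37 i$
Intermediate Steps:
$\sqrt{15 w{\left(-1 \right)} 20 - 24518} = \sqrt{15 \left(-5 - -1\right) 20 - 24518} = \sqrt{15 \left(-5 + 1\right) 20 - 24518} = \sqrt{15 \left(-4\right) 20 - 24518} = \sqrt{\left(-60\right) 20 - 24518} = \sqrt{-1200 - 24518} = \sqrt{-25718} = i \sqrt{25718}$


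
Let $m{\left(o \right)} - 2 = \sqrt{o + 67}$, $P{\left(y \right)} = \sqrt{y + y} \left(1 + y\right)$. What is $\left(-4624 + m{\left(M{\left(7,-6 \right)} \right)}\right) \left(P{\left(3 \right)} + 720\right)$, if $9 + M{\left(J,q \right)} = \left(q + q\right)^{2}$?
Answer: $- 4 \left(180 + \sqrt{6}\right) \left(4622 - \sqrt{202}\right) \approx -3.3628 \cdot 10^{6}$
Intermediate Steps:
$P{\left(y \right)} = \sqrt{2} \sqrt{y} \left(1 + y\right)$ ($P{\left(y \right)} = \sqrt{2 y} \left(1 + y\right) = \sqrt{2} \sqrt{y} \left(1 + y\right)$)
$M{\left(J,q \right)} = -9 + 4 q^{2}$ ($M{\left(J,q \right)} = -9 + \left(q + q\right)^{2} = -9 + \left(2 q\right)^{2} = -9 + 4 q^{2}$)
$m{\left(o \right)} = 2 + \sqrt{67 + o}$ ($m{\left(o \right)} = 2 + \sqrt{o + 67} = 2 + \sqrt{67 + o}$)
$\left(-4624 + m{\left(M{\left(7,-6 \right)} \right)}\right) \left(P{\left(3 \right)} + 720\right) = \left(-4624 + \left(2 + \sqrt{67 - \left(9 - 4 \left(-6\right)^{2}\right)}\right)\right) \left(\sqrt{2} \sqrt{3} \left(1 + 3\right) + 720\right) = \left(-4624 + \left(2 + \sqrt{67 + \left(-9 + 4 \cdot 36\right)}\right)\right) \left(\sqrt{2} \sqrt{3} \cdot 4 + 720\right) = \left(-4624 + \left(2 + \sqrt{67 + \left(-9 + 144\right)}\right)\right) \left(4 \sqrt{6} + 720\right) = \left(-4624 + \left(2 + \sqrt{67 + 135}\right)\right) \left(720 + 4 \sqrt{6}\right) = \left(-4624 + \left(2 + \sqrt{202}\right)\right) \left(720 + 4 \sqrt{6}\right) = \left(-4622 + \sqrt{202}\right) \left(720 + 4 \sqrt{6}\right)$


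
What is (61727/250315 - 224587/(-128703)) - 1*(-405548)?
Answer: 13065316724881846/32216291445 ≈ 4.0555e+5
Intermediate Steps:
(61727/250315 - 224587/(-128703)) - 1*(-405548) = (61727*(1/250315) - 224587*(-1/128703)) + 405548 = (61727/250315 + 224587/128703) + 405548 = 64161944986/32216291445 + 405548 = 13065316724881846/32216291445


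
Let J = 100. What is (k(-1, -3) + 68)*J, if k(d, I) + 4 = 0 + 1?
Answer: 6500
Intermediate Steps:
k(d, I) = -3 (k(d, I) = -4 + (0 + 1) = -4 + 1 = -3)
(k(-1, -3) + 68)*J = (-3 + 68)*100 = 65*100 = 6500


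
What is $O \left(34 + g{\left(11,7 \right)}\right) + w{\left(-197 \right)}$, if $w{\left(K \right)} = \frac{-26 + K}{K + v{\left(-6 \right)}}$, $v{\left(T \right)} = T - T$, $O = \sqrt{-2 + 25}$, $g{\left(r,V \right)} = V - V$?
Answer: $\frac{223}{197} + 34 \sqrt{23} \approx 164.19$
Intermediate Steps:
$g{\left(r,V \right)} = 0$
$O = \sqrt{23} \approx 4.7958$
$v{\left(T \right)} = 0$
$w{\left(K \right)} = \frac{-26 + K}{K}$ ($w{\left(K \right)} = \frac{-26 + K}{K + 0} = \frac{-26 + K}{K}$)
$O \left(34 + g{\left(11,7 \right)}\right) + w{\left(-197 \right)} = \sqrt{23} \left(34 + 0\right) + \frac{-26 - 197}{-197} = \sqrt{23} \cdot 34 - - \frac{223}{197} = 34 \sqrt{23} + \frac{223}{197} = \frac{223}{197} + 34 \sqrt{23}$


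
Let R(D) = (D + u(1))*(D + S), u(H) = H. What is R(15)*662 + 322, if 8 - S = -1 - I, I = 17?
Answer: 434594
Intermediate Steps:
S = 26 (S = 8 - (-1 - 1*17) = 8 - (-1 - 17) = 8 - 1*(-18) = 8 + 18 = 26)
R(D) = (1 + D)*(26 + D) (R(D) = (D + 1)*(D + 26) = (1 + D)*(26 + D))
R(15)*662 + 322 = (26 + 15² + 27*15)*662 + 322 = (26 + 225 + 405)*662 + 322 = 656*662 + 322 = 434272 + 322 = 434594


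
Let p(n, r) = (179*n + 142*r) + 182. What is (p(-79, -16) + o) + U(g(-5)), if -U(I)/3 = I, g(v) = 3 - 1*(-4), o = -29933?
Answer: -46185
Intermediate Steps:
p(n, r) = 182 + 142*r + 179*n (p(n, r) = (142*r + 179*n) + 182 = 182 + 142*r + 179*n)
g(v) = 7 (g(v) = 3 + 4 = 7)
U(I) = -3*I
(p(-79, -16) + o) + U(g(-5)) = ((182 + 142*(-16) + 179*(-79)) - 29933) - 3*7 = ((182 - 2272 - 14141) - 29933) - 21 = (-16231 - 29933) - 21 = -46164 - 21 = -46185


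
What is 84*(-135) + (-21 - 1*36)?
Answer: -11397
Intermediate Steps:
84*(-135) + (-21 - 1*36) = -11340 + (-21 - 36) = -11340 - 57 = -11397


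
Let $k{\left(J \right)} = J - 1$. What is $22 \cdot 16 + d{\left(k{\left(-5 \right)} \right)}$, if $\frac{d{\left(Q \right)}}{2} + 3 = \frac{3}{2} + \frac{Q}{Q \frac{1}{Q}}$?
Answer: $337$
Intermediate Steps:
$k{\left(J \right)} = -1 + J$
$d{\left(Q \right)} = -3 + 2 Q$ ($d{\left(Q \right)} = -6 + 2 \left(\frac{3}{2} + \frac{Q}{Q \frac{1}{Q}}\right) = -6 + 2 \left(3 \cdot \frac{1}{2} + \frac{Q}{1}\right) = -6 + 2 \left(\frac{3}{2} + Q 1\right) = -6 + 2 \left(\frac{3}{2} + Q\right) = -6 + \left(3 + 2 Q\right) = -3 + 2 Q$)
$22 \cdot 16 + d{\left(k{\left(-5 \right)} \right)} = 22 \cdot 16 + \left(-3 + 2 \left(-1 - 5\right)\right) = 352 + \left(-3 + 2 \left(-6\right)\right) = 352 - 15 = 337$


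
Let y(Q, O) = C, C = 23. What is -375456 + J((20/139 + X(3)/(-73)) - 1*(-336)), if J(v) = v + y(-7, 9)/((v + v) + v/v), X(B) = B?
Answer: -26001181788797142/69314329499 ≈ -3.7512e+5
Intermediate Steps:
y(Q, O) = 23
J(v) = v + 23/(1 + 2*v) (J(v) = v + 23/((v + v) + v/v) = v + 23/(2*v + 1) = v + 23/(1 + 2*v))
-375456 + J((20/139 + X(3)/(-73)) - 1*(-336)) = -375456 + (23 + ((20/139 + 3/(-73)) - 1*(-336)) + 2*((20/139 + 3/(-73)) - 1*(-336))**2)/(1 + 2*((20/139 + 3/(-73)) - 1*(-336))) = -375456 + (23 + ((20*(1/139) + 3*(-1/73)) + 336) + 2*((20*(1/139) + 3*(-1/73)) + 336)**2)/(1 + 2*((20*(1/139) + 3*(-1/73)) + 336)) = -375456 + (23 + ((20/139 - 3/73) + 336) + 2*((20/139 - 3/73) + 336)**2)/(1 + 2*((20/139 - 3/73) + 336)) = -375456 + (23 + (1043/10147 + 336) + 2*(1043/10147 + 336)**2)/(1 + 2*(1043/10147 + 336)) = -375456 + (23 + 3410435/10147 + 2*(3410435/10147)**2)/(1 + 2*(3410435/10147)) = -375456 + (23 + 3410435/10147 + 2*(11631066889225/102961609))/(1 + 6820870/10147) = -375456 + (23 + 3410435/10147 + 23262133778450/102961609)/(6831017/10147) = -375456 + (10147/6831017)*(23299107579402/102961609) = -375456 + 23299107579402/69314329499 = -26001181788797142/69314329499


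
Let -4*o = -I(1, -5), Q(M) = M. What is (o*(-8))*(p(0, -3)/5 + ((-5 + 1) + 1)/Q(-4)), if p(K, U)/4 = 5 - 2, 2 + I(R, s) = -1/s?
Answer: 567/50 ≈ 11.340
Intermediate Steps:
I(R, s) = -2 - 1/s
p(K, U) = 12 (p(K, U) = 4*(5 - 2) = 4*3 = 12)
o = -9/20 (o = -(-1)*(-2 - 1/(-5))/4 = -(-1)*(-2 - 1*(-⅕))/4 = -(-1)*(-2 + ⅕)/4 = -(-1)*(-9)/(4*5) = -¼*9/5 = -9/20 ≈ -0.45000)
(o*(-8))*(p(0, -3)/5 + ((-5 + 1) + 1)/Q(-4)) = (-9/20*(-8))*(12/5 + ((-5 + 1) + 1)/(-4)) = 18*(12*(⅕) + (-4 + 1)*(-¼))/5 = 18*(12/5 - 3*(-¼))/5 = 18*(12/5 + ¾)/5 = (18/5)*(63/20) = 567/50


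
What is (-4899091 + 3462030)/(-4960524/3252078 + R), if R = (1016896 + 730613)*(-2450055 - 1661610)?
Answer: 778905743793/3894456410358399059 ≈ 2.0000e-7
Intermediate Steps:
R = -7185171592485 (R = 1747509*(-4111665) = -7185171592485)
(-4899091 + 3462030)/(-4960524/3252078 + R) = (-4899091 + 3462030)/(-4960524/3252078 - 7185171592485) = -1437061/(-4960524*1/3252078 - 7185171592485) = -1437061/(-826754/542013 - 7185171592485) = -1437061/(-3894456410358399059/542013) = -1437061*(-542013/3894456410358399059) = 778905743793/3894456410358399059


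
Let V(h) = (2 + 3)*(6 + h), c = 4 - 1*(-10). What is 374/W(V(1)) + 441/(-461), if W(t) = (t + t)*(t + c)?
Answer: -670108/790615 ≈ -0.84758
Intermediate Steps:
c = 14 (c = 4 + 10 = 14)
V(h) = 30 + 5*h (V(h) = 5*(6 + h) = 30 + 5*h)
W(t) = 2*t*(14 + t) (W(t) = (t + t)*(t + 14) = (2*t)*(14 + t) = 2*t*(14 + t))
374/W(V(1)) + 441/(-461) = 374/((2*(30 + 5*1)*(14 + (30 + 5*1)))) + 441/(-461) = 374/((2*(30 + 5)*(14 + (30 + 5)))) + 441*(-1/461) = 374/((2*35*(14 + 35))) - 441/461 = 374/((2*35*49)) - 441/461 = 374/3430 - 441/461 = 374*(1/3430) - 441/461 = 187/1715 - 441/461 = -670108/790615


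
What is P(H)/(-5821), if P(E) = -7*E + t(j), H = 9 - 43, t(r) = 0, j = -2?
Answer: -238/5821 ≈ -0.040886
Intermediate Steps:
H = -34
P(E) = -7*E (P(E) = -7*E + 0 = -7*E)
P(H)/(-5821) = -7*(-34)/(-5821) = 238*(-1/5821) = -238/5821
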